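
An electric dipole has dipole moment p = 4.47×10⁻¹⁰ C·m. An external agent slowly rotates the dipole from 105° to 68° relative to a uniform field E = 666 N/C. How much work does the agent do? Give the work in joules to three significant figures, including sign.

W ≈ -1.89×10⁻⁷ J

W_ext = ΔU = U(θ₂) − U(θ₁) = −pE cosθ₂ − (−pE cosθ₁) = pE(cosθ₁ − cosθ₂).
W = (4.47×10⁻¹⁰)(666)·(cos105° − cos68°) = (2.977×10⁻⁷)·(-0.6334) = -1.886×10⁻⁷ J.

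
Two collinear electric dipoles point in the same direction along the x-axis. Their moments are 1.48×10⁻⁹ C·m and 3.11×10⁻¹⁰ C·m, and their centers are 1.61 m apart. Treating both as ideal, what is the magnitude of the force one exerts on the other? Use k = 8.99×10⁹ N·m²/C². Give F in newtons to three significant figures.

On-axis field of dipole 1 at distance r: E = 2kp₁/r³. Force on dipole 2 is F = p₂·dE/dr (gradient along axis).
dE/dr = −6kp₁/r⁴, so |F| = 6kp₁p₂/r⁴ (attractive for aligned moments).
F = 6(8.99×10⁹)(1.48×10⁻⁹)(3.11×10⁻¹⁰)/(1.61)⁴ = 3.695×10⁻⁹ N.

F ≈ 3.70×10⁻⁹ N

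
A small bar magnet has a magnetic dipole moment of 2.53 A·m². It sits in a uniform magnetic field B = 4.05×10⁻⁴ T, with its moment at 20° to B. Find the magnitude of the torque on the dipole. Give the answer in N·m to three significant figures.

Torque on a magnetic dipole: τ = mB sinθ.
τ = (2.53)(4.05×10⁻⁴)·sin20° = 3.505×10⁻⁴ N·m.

τ ≈ 3.50×10⁻⁴ N·m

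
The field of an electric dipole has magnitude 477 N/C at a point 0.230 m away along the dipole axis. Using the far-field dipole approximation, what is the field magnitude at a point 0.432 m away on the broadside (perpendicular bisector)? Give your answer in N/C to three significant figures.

Dipole fields scale as 1/r³ in the far field.
The axial field is twice the equatorial field at the same r, so the geometry factor is 1/2.
E₂ = E₁ · (1/2) · (r₁/r₂)³ = 477 · 0.5 · (0.230/0.432)³.
(r₁/r₂)³ = (0.5324)³ = 0.1509.
E₂ ≈ 35.99 N/C.

E ≈ 36.0 N/C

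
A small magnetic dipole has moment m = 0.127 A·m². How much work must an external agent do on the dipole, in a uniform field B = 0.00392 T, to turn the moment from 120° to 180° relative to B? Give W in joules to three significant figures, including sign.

W_ext = ΔU = −mB cosθ₂ + mB cosθ₁ = mB(cosθ₁ − cosθ₂).
W = (0.127)(0.00392)·(cos120° − cos180°) = (4.978×10⁻⁴)·(+0.5000) = 2.489×10⁻⁴ J.

W ≈ 2.49×10⁻⁴ J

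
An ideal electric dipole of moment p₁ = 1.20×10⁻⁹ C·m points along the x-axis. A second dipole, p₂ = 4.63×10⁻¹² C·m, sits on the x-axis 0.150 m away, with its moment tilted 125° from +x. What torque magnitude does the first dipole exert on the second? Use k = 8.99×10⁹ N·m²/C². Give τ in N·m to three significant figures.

τ ≈ 2.42×10⁻⁸ N·m

The second dipole sits on the axis of the first, so the field there is axial: E₁ = 2kp₁/r³ along +x.
E₁ = 2(8.99×10⁹)(1.20×10⁻⁹)/(0.150)³ = 6393 N/C.
Torque on the second dipole: τ = p₂ E₁ sinθ.
τ = (4.63×10⁻¹²)(6393)·sin125° = 2.425×10⁻⁸ N·m.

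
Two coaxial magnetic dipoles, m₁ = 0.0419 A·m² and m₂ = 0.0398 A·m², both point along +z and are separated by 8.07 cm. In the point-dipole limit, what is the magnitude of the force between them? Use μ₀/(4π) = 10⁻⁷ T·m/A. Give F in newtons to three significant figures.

F ≈ 2.36×10⁻⁵ N

On-axis B of dipole 1: B = (μ₀/4π)·2m₁/r³. Force on dipole 2: F = m₂·dB/dr.
dB/dr = −(μ₀/4π)·6m₁/r⁴, so |F| = (μ₀/4π)·6m₁m₂/r⁴.
F = 6(10⁻⁷)(0.0419)(0.0398)/(0.0807)⁴ = 2.359×10⁻⁵ N.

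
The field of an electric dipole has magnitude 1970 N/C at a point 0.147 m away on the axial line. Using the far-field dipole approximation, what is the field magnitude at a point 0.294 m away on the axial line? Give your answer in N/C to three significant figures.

Dipole fields scale as 1/r³ in the far field; the geometry is the same at both points.
E₂ = E₁ · (r₁/r₂)³ = 1970 · (0.147/0.294)³.
(r₁/r₂)³ = (0.5)³ = 0.125.
E₂ ≈ 246.2 N/C.

E ≈ 246 N/C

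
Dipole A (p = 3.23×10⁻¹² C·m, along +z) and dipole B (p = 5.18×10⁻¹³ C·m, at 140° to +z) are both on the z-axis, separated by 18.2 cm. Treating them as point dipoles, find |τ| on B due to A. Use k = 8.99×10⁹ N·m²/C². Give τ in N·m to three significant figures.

The second dipole sits on the axis of the first, so the field there is axial: E₁ = 2kp₁/r³ along +z.
E₁ = 2(8.99×10⁹)(3.23×10⁻¹²)/(0.182)³ = 9.633 N/C.
Torque on the second dipole: τ = p₂ E₁ sinθ.
τ = (5.18×10⁻¹³)(9.633)·sin140° = 3.208×10⁻¹² N·m.

τ ≈ 3.21×10⁻¹² N·m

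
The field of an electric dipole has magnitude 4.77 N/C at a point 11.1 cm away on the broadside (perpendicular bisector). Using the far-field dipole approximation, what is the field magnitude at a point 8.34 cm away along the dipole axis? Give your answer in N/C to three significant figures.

E ≈ 22.5 N/C

Dipole fields scale as 1/r³ in the far field.
The axial field is twice the equatorial field at the same r, so the geometry factor is 2/1.
E₂ = E₁ · (2/1) · (r₁/r₂)³ = 4.77 · 2 · (11.1/8.34)³.
(r₁/r₂)³ = (1.331)³ = 2.358.
E₂ ≈ 22.49 N/C.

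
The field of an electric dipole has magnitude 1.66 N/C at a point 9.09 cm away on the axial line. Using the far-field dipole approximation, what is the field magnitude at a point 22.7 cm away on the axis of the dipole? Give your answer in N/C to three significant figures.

E ≈ 0.107 N/C

Dipole fields scale as 1/r³ in the far field; the geometry is the same at both points.
E₂ = E₁ · (r₁/r₂)³ = 1.66 · (9.09/22.7)³.
(r₁/r₂)³ = (0.4004)³ = 0.06421.
E₂ ≈ 0.1066 N/C.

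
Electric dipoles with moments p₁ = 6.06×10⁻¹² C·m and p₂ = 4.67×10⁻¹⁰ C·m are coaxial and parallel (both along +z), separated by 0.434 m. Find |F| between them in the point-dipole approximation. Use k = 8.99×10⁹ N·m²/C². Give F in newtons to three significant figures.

On-axis field of dipole 1 at distance r: E = 2kp₁/r³. Force on dipole 2 is F = p₂·dE/dr (gradient along axis).
dE/dr = −6kp₁/r⁴, so |F| = 6kp₁p₂/r⁴ (attractive for aligned moments).
F = 6(8.99×10⁹)(6.06×10⁻¹²)(4.67×10⁻¹⁰)/(0.434)⁴ = 4.303×10⁻⁹ N.

F ≈ 4.30×10⁻⁹ N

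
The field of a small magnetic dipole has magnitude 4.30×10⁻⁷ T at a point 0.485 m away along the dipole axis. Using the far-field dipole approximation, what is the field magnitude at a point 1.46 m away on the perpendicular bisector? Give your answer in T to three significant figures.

B ≈ 7.88×10⁻⁹ T

Dipole fields scale as 1/r³ in the far field.
The axial field is twice the equatorial field at the same r, so the geometry factor is 1/2.
B₂ = B₁ · (1/2) · (r₁/r₂)³ = 4.30×10⁻⁷ · 0.5 · (0.485/1.46)³.
(r₁/r₂)³ = (0.3322)³ = 0.03666.
B₂ ≈ 7.881×10⁻⁹ T.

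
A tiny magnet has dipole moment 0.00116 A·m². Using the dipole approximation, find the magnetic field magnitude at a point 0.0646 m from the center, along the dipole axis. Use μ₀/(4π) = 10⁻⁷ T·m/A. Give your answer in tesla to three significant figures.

On axis B = (μ₀/4π)·2m/r³.
B = 2·(10⁻⁷)·(0.00116) / (0.0646)³ = 8.606×10⁻⁷ T.

B ≈ 8.61×10⁻⁷ T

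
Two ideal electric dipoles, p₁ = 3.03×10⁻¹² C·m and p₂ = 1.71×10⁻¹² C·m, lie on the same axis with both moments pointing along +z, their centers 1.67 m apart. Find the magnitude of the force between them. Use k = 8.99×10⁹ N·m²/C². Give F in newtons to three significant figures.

F ≈ 3.59×10⁻¹⁴ N

On-axis field of dipole 1 at distance r: E = 2kp₁/r³. Force on dipole 2 is F = p₂·dE/dr (gradient along axis).
dE/dr = −6kp₁/r⁴, so |F| = 6kp₁p₂/r⁴ (attractive for aligned moments).
F = 6(8.99×10⁹)(3.03×10⁻¹²)(1.71×10⁻¹²)/(1.67)⁴ = 3.593×10⁻¹⁴ N.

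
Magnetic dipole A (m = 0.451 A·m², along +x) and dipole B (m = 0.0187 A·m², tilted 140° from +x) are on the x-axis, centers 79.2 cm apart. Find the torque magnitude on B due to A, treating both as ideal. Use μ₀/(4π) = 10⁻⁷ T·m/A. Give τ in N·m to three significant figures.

τ ≈ 2.18×10⁻⁹ N·m

Dipole B is on the axis of dipole A, so B₁ there is axial: B₁ = (μ₀/4π)·2m₁/r³ along +x.
B₁ = 2(10⁻⁷)(0.451)/(0.792)³ = 1.816×10⁻⁷ T.
τ = m₂ B₁ sinθ.
τ = (0.0187)(1.816×10⁻⁷)·sin140° = 2.182×10⁻⁹ N·m.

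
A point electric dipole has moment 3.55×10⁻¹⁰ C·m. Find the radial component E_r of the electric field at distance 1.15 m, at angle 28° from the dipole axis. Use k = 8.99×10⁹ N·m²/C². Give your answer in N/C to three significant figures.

For a dipole, E_r = (2kp cosθ)/r³.
kp/r³ = (8.99×10⁹)(3.55×10⁻¹⁰)/(1.15)³ = 2.098 N/C.
E_r = 2·2.098·cos28° = 3.706 N/C.

E_r ≈ 3.71 N/C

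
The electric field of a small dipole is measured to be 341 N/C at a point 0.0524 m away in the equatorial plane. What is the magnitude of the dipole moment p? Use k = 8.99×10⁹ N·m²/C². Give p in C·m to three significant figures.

In the equatorial plane E = kp/r³, so p = Er³/(k).
p = (341)·(0.0524)³ / (8.99×10⁹) = 5.457×10⁻¹² C·m.

p ≈ 5.46×10⁻¹² C·m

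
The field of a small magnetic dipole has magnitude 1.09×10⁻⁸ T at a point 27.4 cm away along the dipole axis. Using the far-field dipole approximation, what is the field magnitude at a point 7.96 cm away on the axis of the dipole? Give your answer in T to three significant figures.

Dipole fields scale as 1/r³ in the far field; the geometry is the same at both points.
B₂ = B₁ · (r₁/r₂)³ = 1.09×10⁻⁸ · (27.4/7.96)³.
(r₁/r₂)³ = (3.442)³ = 40.79.
B₂ ≈ 4.446×10⁻⁷ T.

B ≈ 4.45×10⁻⁷ T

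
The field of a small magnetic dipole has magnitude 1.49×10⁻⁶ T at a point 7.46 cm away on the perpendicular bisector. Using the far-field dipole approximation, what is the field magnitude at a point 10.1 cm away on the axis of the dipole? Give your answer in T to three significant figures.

B ≈ 1.20×10⁻⁶ T

Dipole fields scale as 1/r³ in the far field.
The axial field is twice the equatorial field at the same r, so the geometry factor is 2/1.
B₂ = B₁ · (2/1) · (r₁/r₂)³ = 1.49×10⁻⁶ · 2 · (7.46/10.1)³.
(r₁/r₂)³ = (0.7386)³ = 0.403.
B₂ ≈ 1.201×10⁻⁶ T.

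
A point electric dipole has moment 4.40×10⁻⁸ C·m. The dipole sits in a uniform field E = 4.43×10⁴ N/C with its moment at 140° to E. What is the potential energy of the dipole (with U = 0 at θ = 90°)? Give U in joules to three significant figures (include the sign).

U = −p·E = −pE cosθ.
U = −(4.40×10⁻⁸)(4.43×10⁴)·cos140° = 0.001493 J.

U ≈ 0.00149 J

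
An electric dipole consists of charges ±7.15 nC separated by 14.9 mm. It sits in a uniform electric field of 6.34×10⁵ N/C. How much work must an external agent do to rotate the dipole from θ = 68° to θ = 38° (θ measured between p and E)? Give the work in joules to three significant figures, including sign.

Dipole moment p = qd = (7.15×10⁻⁹ C)(0.0149 m) = 1.065×10⁻¹⁰ C·m.
W_ext = ΔU = U(θ₂) − U(θ₁) = −pE cosθ₂ − (−pE cosθ₁) = pE(cosθ₁ − cosθ₂).
W = (1.065×10⁻¹⁰)(6.34×10⁵)·(cos68° − cos38°) = (6.752×10⁻⁵)·(-0.4134) = -2.791×10⁻⁵ J.

W ≈ -2.79×10⁻⁵ J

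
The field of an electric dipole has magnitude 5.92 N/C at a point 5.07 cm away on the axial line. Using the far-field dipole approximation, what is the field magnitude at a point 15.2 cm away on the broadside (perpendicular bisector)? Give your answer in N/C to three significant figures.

Dipole fields scale as 1/r³ in the far field.
The axial field is twice the equatorial field at the same r, so the geometry factor is 1/2.
E₂ = E₁ · (1/2) · (r₁/r₂)³ = 5.92 · 0.5 · (5.07/15.2)³.
(r₁/r₂)³ = (0.3336)³ = 0.03711.
E₂ ≈ 0.1098 N/C.

E ≈ 0.110 N/C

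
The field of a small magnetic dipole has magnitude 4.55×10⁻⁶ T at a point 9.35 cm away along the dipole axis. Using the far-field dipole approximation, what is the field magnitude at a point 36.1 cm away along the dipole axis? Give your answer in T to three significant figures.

Dipole fields scale as 1/r³ in the far field; the geometry is the same at both points.
B₂ = B₁ · (r₁/r₂)³ = 4.55×10⁻⁶ · (9.35/36.1)³.
(r₁/r₂)³ = (0.259)³ = 0.01737.
B₂ ≈ 7.905×10⁻⁸ T.

B ≈ 7.91×10⁻⁸ T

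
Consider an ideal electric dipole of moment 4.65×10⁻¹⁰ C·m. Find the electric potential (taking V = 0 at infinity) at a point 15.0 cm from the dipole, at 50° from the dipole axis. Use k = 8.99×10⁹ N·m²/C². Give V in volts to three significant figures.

V ≈ 119 V

The dipole potential is V = kp cosθ / r².
V = (8.99×10⁹)(4.65×10⁻¹⁰)·cos50° / (0.150)² = 119.4 V.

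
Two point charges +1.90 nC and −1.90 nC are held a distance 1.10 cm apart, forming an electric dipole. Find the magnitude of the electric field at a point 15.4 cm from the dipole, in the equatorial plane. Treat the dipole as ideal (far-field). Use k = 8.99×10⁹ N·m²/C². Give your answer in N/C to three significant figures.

E ≈ 51.4 N/C

Dipole moment p = qd = (1.90×10⁻⁹ C)(0.0110 m) = 2.09×10⁻¹¹ C·m.
In the equatorial plane E = kp/r³.
E = (8.99×10⁹)(2.09×10⁻¹¹) / (0.154)³ = 51.45 N/C.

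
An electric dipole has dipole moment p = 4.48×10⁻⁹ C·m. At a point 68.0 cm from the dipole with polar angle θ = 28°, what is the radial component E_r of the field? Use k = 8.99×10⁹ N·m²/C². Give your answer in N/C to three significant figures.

For a dipole, E_r = (2kp cosθ)/r³.
kp/r³ = (8.99×10⁹)(4.48×10⁻⁹)/(0.680)³ = 128.1 N/C.
E_r = 2·128.1·cos28° = 226.2 N/C.

E_r ≈ 226 N/C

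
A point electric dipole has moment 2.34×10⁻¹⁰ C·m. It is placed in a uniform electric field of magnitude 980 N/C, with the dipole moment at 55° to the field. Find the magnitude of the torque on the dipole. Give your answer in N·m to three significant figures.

τ ≈ 1.88×10⁻⁷ N·m

Torque on an electric dipole: τ = pE sinθ.
τ = (2.34×10⁻¹⁰)(980)·sin55° = 1.878×10⁻⁷ N·m.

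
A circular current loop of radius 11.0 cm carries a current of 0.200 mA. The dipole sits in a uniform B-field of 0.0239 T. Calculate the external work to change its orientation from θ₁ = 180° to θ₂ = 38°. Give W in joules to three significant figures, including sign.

Magnetic moment m = IA = Iπa² = (2.00×10⁻⁴)·π·(0.110)² = 7.603×10⁻⁶ A·m².
W_ext = ΔU = −mB cosθ₂ + mB cosθ₁ = mB(cosθ₁ − cosθ₂).
W = (7.603×10⁻⁶)(0.0239)·(cos180° − cos38°) = (1.817×10⁻⁷)·(-1.7880) = -3.249×10⁻⁷ J.

W ≈ -3.25×10⁻⁷ J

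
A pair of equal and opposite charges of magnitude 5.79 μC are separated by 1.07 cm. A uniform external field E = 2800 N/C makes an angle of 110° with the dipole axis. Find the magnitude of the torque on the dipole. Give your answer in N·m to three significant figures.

τ ≈ 1.63×10⁻⁴ N·m

Dipole moment p = qd = (5.79×10⁻⁶ C)(0.0107 m) = 6.195×10⁻⁸ C·m.
Torque on an electric dipole: τ = pE sinθ.
τ = (6.195×10⁻⁸)(2800)·sin110° = 1.630×10⁻⁴ N·m.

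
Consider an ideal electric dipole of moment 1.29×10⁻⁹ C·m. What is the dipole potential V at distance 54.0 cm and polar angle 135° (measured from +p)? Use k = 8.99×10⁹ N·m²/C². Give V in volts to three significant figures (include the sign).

The dipole potential is V = kp cosθ / r².
V = (8.99×10⁹)(1.29×10⁻⁹)·cos135° / (0.540)² = -28.12 V.

V ≈ -28.1 V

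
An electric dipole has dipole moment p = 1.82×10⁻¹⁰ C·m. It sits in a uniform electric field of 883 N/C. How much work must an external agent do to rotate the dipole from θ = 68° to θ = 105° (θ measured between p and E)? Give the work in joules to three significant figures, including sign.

W_ext = ΔU = U(θ₂) − U(θ₁) = −pE cosθ₂ − (−pE cosθ₁) = pE(cosθ₁ − cosθ₂).
W = (1.82×10⁻¹⁰)(883)·(cos68° − cos105°) = (1.607×10⁻⁷)·(+0.6334) = 1.018×10⁻⁷ J.

W ≈ 1.02×10⁻⁷ J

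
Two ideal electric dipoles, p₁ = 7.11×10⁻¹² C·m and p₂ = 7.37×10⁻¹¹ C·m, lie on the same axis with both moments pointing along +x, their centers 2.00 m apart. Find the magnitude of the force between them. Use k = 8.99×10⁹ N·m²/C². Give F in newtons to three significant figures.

On-axis field of dipole 1 at distance r: E = 2kp₁/r³. Force on dipole 2 is F = p₂·dE/dr (gradient along axis).
dE/dr = −6kp₁/r⁴, so |F| = 6kp₁p₂/r⁴ (attractive for aligned moments).
F = 6(8.99×10⁹)(7.11×10⁻¹²)(7.37×10⁻¹¹)/(2.00)⁴ = 1.767×10⁻¹² N.

F ≈ 1.77×10⁻¹² N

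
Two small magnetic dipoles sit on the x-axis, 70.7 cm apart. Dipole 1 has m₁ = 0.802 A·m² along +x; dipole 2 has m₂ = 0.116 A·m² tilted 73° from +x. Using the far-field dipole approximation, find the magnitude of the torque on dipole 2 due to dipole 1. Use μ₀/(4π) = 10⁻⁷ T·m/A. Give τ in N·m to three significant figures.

Dipole B is on the axis of dipole A, so B₁ there is axial: B₁ = (μ₀/4π)·2m₁/r³ along +x.
B₁ = 2(10⁻⁷)(0.802)/(0.707)³ = 4.539×10⁻⁷ T.
τ = m₂ B₁ sinθ.
τ = (0.116)(4.539×10⁻⁷)·sin73° = 5.035×10⁻⁸ N·m.

τ ≈ 5.04×10⁻⁸ N·m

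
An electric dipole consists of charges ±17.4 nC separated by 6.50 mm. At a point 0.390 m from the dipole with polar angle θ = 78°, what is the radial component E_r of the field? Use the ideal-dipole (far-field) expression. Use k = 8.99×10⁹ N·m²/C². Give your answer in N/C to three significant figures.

E_r ≈ 7.13 N/C

Dipole moment p = qd = (1.74×10⁻⁸ C)(0.00650 m) = 1.131×10⁻¹⁰ C·m.
For a dipole, E_r = (2kp cosθ)/r³.
kp/r³ = (8.99×10⁹)(1.131×10⁻¹⁰)/(0.390)³ = 17.14 N/C.
E_r = 2·17.14·cos78° = 7.128 N/C.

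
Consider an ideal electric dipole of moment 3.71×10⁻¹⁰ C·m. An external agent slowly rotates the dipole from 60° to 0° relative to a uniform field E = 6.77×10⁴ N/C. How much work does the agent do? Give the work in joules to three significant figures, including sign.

W_ext = ΔU = U(θ₂) − U(θ₁) = −pE cosθ₂ − (−pE cosθ₁) = pE(cosθ₁ − cosθ₂).
W = (3.71×10⁻¹⁰)(6.77×10⁴)·(cos60° − cos0°) = (2.512×10⁻⁵)·(-0.5000) = -1.256×10⁻⁵ J.

W ≈ -1.26×10⁻⁵ J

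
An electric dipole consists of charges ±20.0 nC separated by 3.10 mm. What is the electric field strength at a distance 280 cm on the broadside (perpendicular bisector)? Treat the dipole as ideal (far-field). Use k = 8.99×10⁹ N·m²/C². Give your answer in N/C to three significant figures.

Dipole moment p = qd = (2.00×10⁻⁸ C)(0.00310 m) = 6.20×10⁻¹¹ C·m.
In the equatorial plane E = kp/r³.
E = (8.99×10⁹)(6.20×10⁻¹¹) / (2.80)³ = 0.02539 N/C.

E ≈ 0.0254 N/C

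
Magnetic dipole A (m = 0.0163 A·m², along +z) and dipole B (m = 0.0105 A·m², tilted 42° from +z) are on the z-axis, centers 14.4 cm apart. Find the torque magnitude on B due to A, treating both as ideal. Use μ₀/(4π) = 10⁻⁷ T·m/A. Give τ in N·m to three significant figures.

Dipole B is on the axis of dipole A, so B₁ there is axial: B₁ = (μ₀/4π)·2m₁/r³ along +z.
B₁ = 2(10⁻⁷)(0.0163)/(0.144)³ = 1.092×10⁻⁶ T.
τ = m₂ B₁ sinθ.
τ = (0.0105)(1.092×10⁻⁶)·sin42° = 7.671×10⁻⁹ N·m.

τ ≈ 7.67×10⁻⁹ N·m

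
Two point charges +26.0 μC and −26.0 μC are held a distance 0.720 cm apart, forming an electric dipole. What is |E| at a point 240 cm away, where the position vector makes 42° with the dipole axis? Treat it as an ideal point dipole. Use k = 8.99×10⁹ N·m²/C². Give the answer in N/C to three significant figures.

E ≈ 198 N/C

Dipole moment p = qd = (2.60×10⁻⁵ C)(0.00720 m) = 1.872×10⁻⁷ C·m.
At angle θ the dipole field magnitude is E = (kp/r³)·√(1 + 3cos²θ).
kp/r³ = (8.99×10⁹)(1.872×10⁻⁷) / (2.40)³ = 121.7 N/C.
√(1 + 3cos²42°) = √(1 + 3·0.5523) = √2.6568 ≈ 1.6300.
E ≈ 121.7 × 1.630 = 198.4 N/C.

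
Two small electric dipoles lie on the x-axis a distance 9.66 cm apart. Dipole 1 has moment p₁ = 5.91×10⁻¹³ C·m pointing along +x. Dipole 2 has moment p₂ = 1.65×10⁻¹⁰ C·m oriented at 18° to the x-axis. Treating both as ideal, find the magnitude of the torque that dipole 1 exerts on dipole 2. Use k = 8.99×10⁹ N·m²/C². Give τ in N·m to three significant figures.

The second dipole sits on the axis of the first, so the field there is axial: E₁ = 2kp₁/r³ along +x.
E₁ = 2(8.99×10⁹)(5.91×10⁻¹³)/(0.0966)³ = 11.79 N/C.
Torque on the second dipole: τ = p₂ E₁ sinθ.
τ = (1.65×10⁻¹⁰)(11.79)·sin18° = 6.011×10⁻¹⁰ N·m.

τ ≈ 6.01×10⁻¹⁰ N·m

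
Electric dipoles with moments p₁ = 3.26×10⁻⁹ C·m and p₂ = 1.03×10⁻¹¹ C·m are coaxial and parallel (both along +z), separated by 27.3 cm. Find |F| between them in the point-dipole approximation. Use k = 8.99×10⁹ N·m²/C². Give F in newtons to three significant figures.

F ≈ 3.26×10⁻⁷ N

On-axis field of dipole 1 at distance r: E = 2kp₁/r³. Force on dipole 2 is F = p₂·dE/dr (gradient along axis).
dE/dr = −6kp₁/r⁴, so |F| = 6kp₁p₂/r⁴ (attractive for aligned moments).
F = 6(8.99×10⁹)(3.26×10⁻⁹)(1.03×10⁻¹¹)/(0.273)⁴ = 3.261×10⁻⁷ N.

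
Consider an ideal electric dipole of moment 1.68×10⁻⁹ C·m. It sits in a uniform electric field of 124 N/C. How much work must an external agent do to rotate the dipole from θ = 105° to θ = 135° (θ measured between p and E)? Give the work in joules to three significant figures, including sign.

W_ext = ΔU = U(θ₂) − U(θ₁) = −pE cosθ₂ − (−pE cosθ₁) = pE(cosθ₁ − cosθ₂).
W = (1.68×10⁻⁹)(124)·(cos105° − cos135°) = (2.083×10⁻⁷)·(+0.4483) = 9.339×10⁻⁸ J.

W ≈ 9.34×10⁻⁸ J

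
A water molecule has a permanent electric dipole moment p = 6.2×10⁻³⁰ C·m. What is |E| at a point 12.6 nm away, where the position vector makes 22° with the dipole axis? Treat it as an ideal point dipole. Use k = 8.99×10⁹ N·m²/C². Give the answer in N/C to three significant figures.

E ≈ 5.27×10⁴ N/C

At angle θ the dipole field magnitude is E = (kp/r³)·√(1 + 3cos²θ).
kp/r³ = (8.99×10⁹)(6.20×10⁻³⁰) / (1.26×10⁻⁸)³ = 2.786×10⁴ N/C.
√(1 + 3cos²22°) = √(1 + 3·0.8597) = √3.5790 ≈ 1.8918.
E ≈ 2.786×10⁴ × 1.892 = 5.271×10⁴ N/C.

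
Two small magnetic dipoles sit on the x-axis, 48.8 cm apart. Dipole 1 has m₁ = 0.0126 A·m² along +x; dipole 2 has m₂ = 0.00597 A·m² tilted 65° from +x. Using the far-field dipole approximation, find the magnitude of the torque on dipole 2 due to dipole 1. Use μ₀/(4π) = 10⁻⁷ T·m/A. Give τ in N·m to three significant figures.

τ ≈ 1.17×10⁻¹⁰ N·m

Dipole B is on the axis of dipole A, so B₁ there is axial: B₁ = (μ₀/4π)·2m₁/r³ along +x.
B₁ = 2(10⁻⁷)(0.0126)/(0.488)³ = 2.168×10⁻⁸ T.
τ = m₂ B₁ sinθ.
τ = (0.00597)(2.168×10⁻⁸)·sin65° = 1.173×10⁻¹⁰ N·m.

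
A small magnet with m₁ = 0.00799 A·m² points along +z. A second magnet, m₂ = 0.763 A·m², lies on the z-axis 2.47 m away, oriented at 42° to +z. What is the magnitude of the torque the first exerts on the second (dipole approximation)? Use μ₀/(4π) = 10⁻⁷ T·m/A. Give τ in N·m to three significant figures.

Dipole B is on the axis of dipole A, so B₁ there is axial: B₁ = (μ₀/4π)·2m₁/r³ along +z.
B₁ = 2(10⁻⁷)(0.00799)/(2.47)³ = 1.060×10⁻¹⁰ T.
τ = m₂ B₁ sinθ.
τ = (0.763)(1.060×10⁻¹⁰)·sin42° = 5.414×10⁻¹¹ N·m.

τ ≈ 5.41×10⁻¹¹ N·m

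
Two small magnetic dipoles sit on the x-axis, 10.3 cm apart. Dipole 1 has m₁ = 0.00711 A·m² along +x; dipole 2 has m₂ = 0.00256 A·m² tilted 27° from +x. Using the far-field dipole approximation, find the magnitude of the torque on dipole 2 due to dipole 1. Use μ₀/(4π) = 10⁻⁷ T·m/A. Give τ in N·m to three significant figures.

τ ≈ 1.51×10⁻⁹ N·m

Dipole B is on the axis of dipole A, so B₁ there is axial: B₁ = (μ₀/4π)·2m₁/r³ along +x.
B₁ = 2(10⁻⁷)(0.00711)/(0.103)³ = 1.301×10⁻⁶ T.
τ = m₂ B₁ sinθ.
τ = (0.00256)(1.301×10⁻⁶)·sin27° = 1.512×10⁻⁹ N·m.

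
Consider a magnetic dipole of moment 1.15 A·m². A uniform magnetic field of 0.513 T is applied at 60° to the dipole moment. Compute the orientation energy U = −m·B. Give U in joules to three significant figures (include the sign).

U ≈ -0.295 J

U = −m·B = −mB cosθ.
U = −(1.15)(0.513)·cos60° = -0.2950 J.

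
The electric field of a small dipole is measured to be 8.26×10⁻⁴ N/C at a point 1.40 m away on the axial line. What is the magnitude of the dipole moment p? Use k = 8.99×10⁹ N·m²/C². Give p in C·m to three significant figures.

On axis E = 2kp/r³, so p = Er³/(2k).
p = (8.26×10⁻⁴)·(1.40)³ / (2·8.99×10⁹) = 1.261×10⁻¹³ C·m.

p ≈ 1.26×10⁻¹³ C·m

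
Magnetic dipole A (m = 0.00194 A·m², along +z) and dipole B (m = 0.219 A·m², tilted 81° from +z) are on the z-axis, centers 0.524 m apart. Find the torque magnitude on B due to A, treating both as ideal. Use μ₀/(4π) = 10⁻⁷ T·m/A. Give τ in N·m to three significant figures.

τ ≈ 5.83×10⁻¹⁰ N·m

Dipole B is on the axis of dipole A, so B₁ there is axial: B₁ = (μ₀/4π)·2m₁/r³ along +z.
B₁ = 2(10⁻⁷)(0.00194)/(0.524)³ = 2.697×10⁻⁹ T.
τ = m₂ B₁ sinθ.
τ = (0.219)(2.697×10⁻⁹)·sin81° = 5.833×10⁻¹⁰ N·m.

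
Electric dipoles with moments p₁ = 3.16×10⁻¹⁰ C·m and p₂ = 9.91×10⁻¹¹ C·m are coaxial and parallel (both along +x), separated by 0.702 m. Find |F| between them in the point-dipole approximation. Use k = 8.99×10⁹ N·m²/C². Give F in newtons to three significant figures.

F ≈ 6.96×10⁻⁹ N

On-axis field of dipole 1 at distance r: E = 2kp₁/r³. Force on dipole 2 is F = p₂·dE/dr (gradient along axis).
dE/dr = −6kp₁/r⁴, so |F| = 6kp₁p₂/r⁴ (attractive for aligned moments).
F = 6(8.99×10⁹)(3.16×10⁻¹⁰)(9.91×10⁻¹¹)/(0.702)⁴ = 6.955×10⁻⁹ N.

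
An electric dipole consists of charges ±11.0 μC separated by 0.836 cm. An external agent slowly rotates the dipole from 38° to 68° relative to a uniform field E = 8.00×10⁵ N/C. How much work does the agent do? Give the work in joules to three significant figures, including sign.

Dipole moment p = qd = (1.10×10⁻⁵ C)(0.00836 m) = 9.196×10⁻⁸ C·m.
W_ext = ΔU = U(θ₂) − U(θ₁) = −pE cosθ₂ − (−pE cosθ₁) = pE(cosθ₁ − cosθ₂).
W = (9.196×10⁻⁸)(8.00×10⁵)·(cos38° − cos68°) = (0.07357)·(+0.4134) = 0.03041 J.

W ≈ 0.0304 J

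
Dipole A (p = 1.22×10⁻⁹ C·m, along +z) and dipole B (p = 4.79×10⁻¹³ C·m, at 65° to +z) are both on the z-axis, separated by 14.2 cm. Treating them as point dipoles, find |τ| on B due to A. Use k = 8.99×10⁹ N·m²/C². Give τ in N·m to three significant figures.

τ ≈ 3.33×10⁻⁹ N·m

The second dipole sits on the axis of the first, so the field there is axial: E₁ = 2kp₁/r³ along +z.
E₁ = 2(8.99×10⁹)(1.22×10⁻⁹)/(0.142)³ = 7661 N/C.
Torque on the second dipole: τ = p₂ E₁ sinθ.
τ = (4.79×10⁻¹³)(7661)·sin65° = 3.326×10⁻⁹ N·m.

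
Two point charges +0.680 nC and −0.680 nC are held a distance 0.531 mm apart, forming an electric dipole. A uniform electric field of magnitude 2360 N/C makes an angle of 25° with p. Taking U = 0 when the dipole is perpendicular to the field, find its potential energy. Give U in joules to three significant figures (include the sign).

U ≈ -7.72×10⁻¹⁰ J

Dipole moment p = qd = (6.80×10⁻¹⁰ C)(5.31×10⁻⁴ m) = 3.611×10⁻¹³ C·m.
U = −p·E = −pE cosθ.
U = −(3.611×10⁻¹³)(2360)·cos25° = -7.724×10⁻¹⁰ J.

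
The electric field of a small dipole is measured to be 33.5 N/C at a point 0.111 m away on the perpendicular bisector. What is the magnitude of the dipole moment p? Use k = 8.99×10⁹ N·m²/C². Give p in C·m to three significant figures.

In the equatorial plane E = kp/r³, so p = Er³/(k).
p = (33.5)·(0.111)³ / (8.99×10⁹) = 5.096×10⁻¹² C·m.

p ≈ 5.10×10⁻¹² C·m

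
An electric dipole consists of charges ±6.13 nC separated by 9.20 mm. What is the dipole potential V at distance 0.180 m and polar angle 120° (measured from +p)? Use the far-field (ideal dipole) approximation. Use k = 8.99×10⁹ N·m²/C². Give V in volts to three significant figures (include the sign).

Dipole moment p = qd = (6.13×10⁻⁹ C)(0.00920 m) = 5.64×10⁻¹¹ C·m.
The dipole potential is V = kp cosθ / r².
V = (8.99×10⁹)(5.64×10⁻¹¹)·cos120° / (0.180)² = -7.825 V.

V ≈ -7.82 V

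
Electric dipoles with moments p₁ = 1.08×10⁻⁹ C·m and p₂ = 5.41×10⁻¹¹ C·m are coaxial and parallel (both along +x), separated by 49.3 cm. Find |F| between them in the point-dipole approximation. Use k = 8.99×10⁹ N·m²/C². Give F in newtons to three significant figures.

F ≈ 5.34×10⁻⁸ N

On-axis field of dipole 1 at distance r: E = 2kp₁/r³. Force on dipole 2 is F = p₂·dE/dr (gradient along axis).
dE/dr = −6kp₁/r⁴, so |F| = 6kp₁p₂/r⁴ (attractive for aligned moments).
F = 6(8.99×10⁹)(1.08×10⁻⁹)(5.41×10⁻¹¹)/(0.493)⁴ = 5.335×10⁻⁸ N.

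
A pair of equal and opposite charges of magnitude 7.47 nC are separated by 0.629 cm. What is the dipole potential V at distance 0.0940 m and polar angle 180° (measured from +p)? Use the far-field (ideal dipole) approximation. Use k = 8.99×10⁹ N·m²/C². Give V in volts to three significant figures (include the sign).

Dipole moment p = qd = (7.47×10⁻⁹ C)(0.00629 m) = 4.699×10⁻¹¹ C·m.
The dipole potential is V = kp cosθ / r².
V = (8.99×10⁹)(4.699×10⁻¹¹)·cos180° / (0.0940)² = -47.81 V.

V ≈ -47.8 V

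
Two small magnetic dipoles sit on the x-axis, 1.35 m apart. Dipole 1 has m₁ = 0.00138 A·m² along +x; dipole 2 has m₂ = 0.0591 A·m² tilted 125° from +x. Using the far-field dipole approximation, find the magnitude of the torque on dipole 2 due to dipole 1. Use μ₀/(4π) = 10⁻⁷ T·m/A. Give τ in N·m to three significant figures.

Dipole B is on the axis of dipole A, so B₁ there is axial: B₁ = (μ₀/4π)·2m₁/r³ along +x.
B₁ = 2(10⁻⁷)(0.00138)/(1.35)³ = 1.122×10⁻¹⁰ T.
τ = m₂ B₁ sinθ.
τ = (0.0591)(1.122×10⁻¹⁰)·sin125° = 5.431×10⁻¹² N·m.

τ ≈ 5.43×10⁻¹² N·m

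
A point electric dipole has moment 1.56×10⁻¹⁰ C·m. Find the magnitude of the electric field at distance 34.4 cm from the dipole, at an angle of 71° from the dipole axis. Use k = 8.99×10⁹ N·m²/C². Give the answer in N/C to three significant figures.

At angle θ the dipole field magnitude is E = (kp/r³)·√(1 + 3cos²θ).
kp/r³ = (8.99×10⁹)(1.56×10⁻¹⁰) / (0.344)³ = 34.45 N/C.
√(1 + 3cos²71°) = √(1 + 3·0.1060) = √1.3180 ≈ 1.1480.
E ≈ 34.45 × 1.148 = 39.55 N/C.

E ≈ 39.6 N/C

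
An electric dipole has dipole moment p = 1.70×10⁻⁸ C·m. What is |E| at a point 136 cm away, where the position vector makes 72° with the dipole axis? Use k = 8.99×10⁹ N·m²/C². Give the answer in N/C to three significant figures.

At angle θ the dipole field magnitude is E = (kp/r³)·√(1 + 3cos²θ).
kp/r³ = (8.99×10⁹)(1.70×10⁻⁸) / (1.36)³ = 60.76 N/C.
√(1 + 3cos²72°) = √(1 + 3·0.0955) = √1.2865 ≈ 1.1342.
E ≈ 60.76 × 1.134 = 68.91 N/C.

E ≈ 68.9 N/C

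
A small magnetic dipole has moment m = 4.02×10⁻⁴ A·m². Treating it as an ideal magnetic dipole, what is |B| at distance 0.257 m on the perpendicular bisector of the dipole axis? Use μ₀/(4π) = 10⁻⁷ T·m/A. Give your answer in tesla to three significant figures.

In the equatorial plane B = (μ₀/4π)·m/r³ (half the axial value).
B = (10⁻⁷)·(4.02×10⁻⁴) / (0.257)³ = 2.368×10⁻⁹ T.

B ≈ 2.37×10⁻⁹ T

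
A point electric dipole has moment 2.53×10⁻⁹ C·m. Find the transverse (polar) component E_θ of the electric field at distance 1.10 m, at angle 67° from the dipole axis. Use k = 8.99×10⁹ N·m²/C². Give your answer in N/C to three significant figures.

E_θ ≈ 15.7 N/C

For a dipole, E_θ = (kp sinθ)/r³.
kp/r³ = (8.99×10⁹)(2.53×10⁻⁹)/(1.10)³ = 17.09 N/C.
E_θ = 17.09·sin67° = 15.73 N/C.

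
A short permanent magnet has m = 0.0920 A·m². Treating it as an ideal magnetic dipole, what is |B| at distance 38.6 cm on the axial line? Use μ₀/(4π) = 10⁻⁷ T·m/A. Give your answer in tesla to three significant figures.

On axis B = (μ₀/4π)·2m/r³.
B = 2·(10⁻⁷)·(0.0920) / (0.386)³ = 3.199×10⁻⁷ T.

B ≈ 3.20×10⁻⁷ T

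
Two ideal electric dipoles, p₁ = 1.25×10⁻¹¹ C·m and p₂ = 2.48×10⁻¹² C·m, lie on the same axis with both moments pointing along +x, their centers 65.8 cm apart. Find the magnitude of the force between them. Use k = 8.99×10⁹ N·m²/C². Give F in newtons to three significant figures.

On-axis field of dipole 1 at distance r: E = 2kp₁/r³. Force on dipole 2 is F = p₂·dE/dr (gradient along axis).
dE/dr = −6kp₁/r⁴, so |F| = 6kp₁p₂/r⁴ (attractive for aligned moments).
F = 6(8.99×10⁹)(1.25×10⁻¹¹)(2.48×10⁻¹²)/(0.658)⁴ = 8.920×10⁻¹² N.

F ≈ 8.92×10⁻¹² N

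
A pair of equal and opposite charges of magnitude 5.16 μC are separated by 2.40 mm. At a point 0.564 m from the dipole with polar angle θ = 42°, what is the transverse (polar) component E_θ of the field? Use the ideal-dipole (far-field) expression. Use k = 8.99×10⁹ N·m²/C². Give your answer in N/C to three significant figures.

E_θ ≈ 415 N/C

Dipole moment p = qd = (5.16×10⁻⁶ C)(0.00240 m) = 1.238×10⁻⁸ C·m.
For a dipole, E_θ = (kp sinθ)/r³.
kp/r³ = (8.99×10⁹)(1.238×10⁻⁸)/(0.564)³ = 620.4 N/C.
E_θ = 620.4·sin42° = 415.1 N/C.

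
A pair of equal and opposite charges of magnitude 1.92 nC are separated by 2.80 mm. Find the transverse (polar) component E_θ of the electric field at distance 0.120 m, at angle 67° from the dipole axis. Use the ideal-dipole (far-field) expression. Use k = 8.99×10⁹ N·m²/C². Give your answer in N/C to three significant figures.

Dipole moment p = qd = (1.92×10⁻⁹ C)(0.00280 m) = 5.376×10⁻¹² C·m.
For a dipole, E_θ = (kp sinθ)/r³.
kp/r³ = (8.99×10⁹)(5.376×10⁻¹²)/(0.120)³ = 27.97 N/C.
E_θ = 27.97·sin67° = 25.75 N/C.

E_θ ≈ 25.7 N/C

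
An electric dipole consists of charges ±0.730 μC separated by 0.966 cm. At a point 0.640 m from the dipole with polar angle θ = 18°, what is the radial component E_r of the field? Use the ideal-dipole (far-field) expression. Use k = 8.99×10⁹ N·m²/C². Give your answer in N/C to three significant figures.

Dipole moment p = qd = (7.30×10⁻⁷ C)(0.00966 m) = 7.052×10⁻⁹ C·m.
For a dipole, E_r = (2kp cosθ)/r³.
kp/r³ = (8.99×10⁹)(7.052×10⁻⁹)/(0.640)³ = 241.8 N/C.
E_r = 2·241.8·cos18° = 460.0 N/C.

E_r ≈ 460 N/C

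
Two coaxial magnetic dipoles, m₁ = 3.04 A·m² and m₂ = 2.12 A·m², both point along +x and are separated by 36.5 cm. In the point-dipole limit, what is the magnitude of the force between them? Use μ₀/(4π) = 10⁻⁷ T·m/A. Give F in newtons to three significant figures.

F ≈ 2.18×10⁻⁴ N

On-axis B of dipole 1: B = (μ₀/4π)·2m₁/r³. Force on dipole 2: F = m₂·dB/dr.
dB/dr = −(μ₀/4π)·6m₁/r⁴, so |F| = (μ₀/4π)·6m₁m₂/r⁴.
F = 6(10⁻⁷)(3.04)(2.12)/(0.365)⁴ = 2.179×10⁻⁴ N.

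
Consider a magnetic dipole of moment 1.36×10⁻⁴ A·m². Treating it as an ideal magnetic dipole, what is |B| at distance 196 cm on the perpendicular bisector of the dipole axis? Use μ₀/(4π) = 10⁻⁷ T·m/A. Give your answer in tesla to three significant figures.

In the equatorial plane B = (μ₀/4π)·m/r³ (half the axial value).
B = (10⁻⁷)·(1.36×10⁻⁴) / (1.96)³ = 1.806×10⁻¹² T.

B ≈ 1.81×10⁻¹² T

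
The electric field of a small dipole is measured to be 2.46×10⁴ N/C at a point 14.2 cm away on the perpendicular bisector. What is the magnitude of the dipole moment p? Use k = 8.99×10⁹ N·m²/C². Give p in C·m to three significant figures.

In the equatorial plane E = kp/r³, so p = Er³/(k).
p = (2.46×10⁴)·(0.142)³ / (8.99×10⁹) = 7.835×10⁻⁹ C·m.

p ≈ 7.84×10⁻⁹ C·m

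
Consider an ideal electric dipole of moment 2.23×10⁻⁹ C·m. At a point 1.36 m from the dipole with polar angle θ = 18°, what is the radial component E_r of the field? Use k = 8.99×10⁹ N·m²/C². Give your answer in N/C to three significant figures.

For a dipole, E_r = (2kp cosθ)/r³.
kp/r³ = (8.99×10⁹)(2.23×10⁻⁹)/(1.36)³ = 7.970 N/C.
E_r = 2·7.970·cos18° = 15.16 N/C.

E_r ≈ 15.2 N/C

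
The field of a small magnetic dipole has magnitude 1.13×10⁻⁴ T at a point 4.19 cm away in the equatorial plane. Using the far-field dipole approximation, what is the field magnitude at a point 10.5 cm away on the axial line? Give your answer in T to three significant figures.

Dipole fields scale as 1/r³ in the far field.
The axial field is twice the equatorial field at the same r, so the geometry factor is 2/1.
B₂ = B₁ · (2/1) · (r₁/r₂)³ = 1.13×10⁻⁴ · 2 · (4.19/10.5)³.
(r₁/r₂)³ = (0.399)³ = 0.06354.
B₂ ≈ 1.436×10⁻⁵ T.

B ≈ 1.44×10⁻⁵ T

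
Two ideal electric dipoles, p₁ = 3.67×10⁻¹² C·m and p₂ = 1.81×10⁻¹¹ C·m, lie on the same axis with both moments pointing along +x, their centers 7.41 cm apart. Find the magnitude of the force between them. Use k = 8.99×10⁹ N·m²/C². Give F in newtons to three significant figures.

On-axis field of dipole 1 at distance r: E = 2kp₁/r³. Force on dipole 2 is F = p₂·dE/dr (gradient along axis).
dE/dr = −6kp₁/r⁴, so |F| = 6kp₁p₂/r⁴ (attractive for aligned moments).
F = 6(8.99×10⁹)(3.67×10⁻¹²)(1.81×10⁻¹¹)/(0.0741)⁴ = 1.188×10⁻⁷ N.

F ≈ 1.19×10⁻⁷ N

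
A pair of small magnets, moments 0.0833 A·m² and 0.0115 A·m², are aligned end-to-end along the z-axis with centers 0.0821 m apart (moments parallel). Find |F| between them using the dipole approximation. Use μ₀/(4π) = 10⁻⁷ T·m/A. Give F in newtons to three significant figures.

F ≈ 1.27×10⁻⁵ N

On-axis B of dipole 1: B = (μ₀/4π)·2m₁/r³. Force on dipole 2: F = m₂·dB/dr.
dB/dr = −(μ₀/4π)·6m₁/r⁴, so |F| = (μ₀/4π)·6m₁m₂/r⁴.
F = 6(10⁻⁷)(0.0833)(0.0115)/(0.0821)⁴ = 1.265×10⁻⁵ N.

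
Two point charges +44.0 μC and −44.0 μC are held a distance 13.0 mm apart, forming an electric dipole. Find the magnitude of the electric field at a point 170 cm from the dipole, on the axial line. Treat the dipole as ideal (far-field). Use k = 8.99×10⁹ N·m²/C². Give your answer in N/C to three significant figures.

E ≈ 2090 N/C

Dipole moment p = qd = (4.40×10⁻⁵ C)(0.0130 m) = 5.72×10⁻⁷ C·m.
On the dipole axis E = 2kp/r³.
E = 2·(8.99×10⁹)(5.72×10⁻⁷) / (1.70)³ = 2093 N/C.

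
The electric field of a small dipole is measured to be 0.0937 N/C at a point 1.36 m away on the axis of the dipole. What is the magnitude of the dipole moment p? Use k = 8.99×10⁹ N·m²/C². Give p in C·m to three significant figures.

p ≈ 1.31×10⁻¹¹ C·m

On axis E = 2kp/r³, so p = Er³/(2k).
p = (0.0937)·(1.36)³ / (2·8.99×10⁹) = 1.311×10⁻¹¹ C·m.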